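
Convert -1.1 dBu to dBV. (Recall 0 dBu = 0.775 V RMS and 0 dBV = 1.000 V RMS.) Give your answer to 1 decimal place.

-3.3 dBV

The offset between the scales is 20·log₁₀(0.775/1.000) = −2.214 dB.
So dBV = -1.1 − 2.214 = -3.3 dBV.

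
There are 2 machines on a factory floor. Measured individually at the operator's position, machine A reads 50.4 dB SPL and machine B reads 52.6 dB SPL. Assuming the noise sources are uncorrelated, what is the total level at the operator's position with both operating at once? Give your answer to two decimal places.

Add the sources as powers (linear), then convert back to dB:
L_total = 10·log₁₀(10^(50.4/10) + 10^(52.6/10)) = 10·log₁₀(291600) = 54.65 dB SPL.

54.65 dB SPL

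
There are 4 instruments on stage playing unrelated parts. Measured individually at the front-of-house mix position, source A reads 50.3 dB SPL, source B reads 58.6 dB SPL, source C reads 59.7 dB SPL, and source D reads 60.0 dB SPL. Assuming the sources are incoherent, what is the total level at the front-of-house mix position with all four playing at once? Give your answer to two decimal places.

64.42 dB SPL

Uncorrelated sources add in intensity (power), not in dB.
L_total = 10·log₁₀(10^(50.3/10) + 10^(58.6/10) + 10^(59.7/10) + 10^(60.0/10)) = 10·log₁₀(2765000) = 64.42 dB SPL.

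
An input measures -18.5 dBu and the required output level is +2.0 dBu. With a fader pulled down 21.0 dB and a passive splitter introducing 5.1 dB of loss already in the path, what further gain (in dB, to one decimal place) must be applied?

The required make-up gain is the shortfall in the dB sum.
G = +2.0 − (-18.5) + 21.0 + 5.1 = 46.6 dB.

46.6 dB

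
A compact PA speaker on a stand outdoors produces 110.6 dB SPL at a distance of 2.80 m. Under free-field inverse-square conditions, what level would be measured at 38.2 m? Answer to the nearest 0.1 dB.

Inverse-square spreading gives ΔL = −20·log₁₀(d₂/d₁).
ΔL = −20·log₁₀(38.2/2.80) = -22.70 dB, so L₂ = 110.6 + (-22.70) = 87.9 dB SPL.

87.9 dB SPL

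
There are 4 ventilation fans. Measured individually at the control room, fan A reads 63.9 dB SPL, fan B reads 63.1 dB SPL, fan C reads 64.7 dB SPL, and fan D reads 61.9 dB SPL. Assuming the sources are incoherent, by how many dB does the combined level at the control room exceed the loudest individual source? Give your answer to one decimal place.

Incoherent sources sum as intensities:
L_total = 10·log₁₀(10^(63.9/10) + 10^(63.1/10) + 10^(64.7/10) + 10^(61.9/10)) = 69.54 dB SPL.
Excess over the loudest (64.7 dB): 69.54 − 64.7 = 4.8 dB.

4.8 dB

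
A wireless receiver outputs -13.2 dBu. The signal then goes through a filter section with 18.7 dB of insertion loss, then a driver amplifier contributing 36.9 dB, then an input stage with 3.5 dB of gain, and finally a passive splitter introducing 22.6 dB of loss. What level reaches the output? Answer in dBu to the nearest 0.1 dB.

-14.1 dBu

In dB, series stages simply add:
-13.2 − 18.7 + 36.9 + 3.5 − 22.6 = -14.1 dBu.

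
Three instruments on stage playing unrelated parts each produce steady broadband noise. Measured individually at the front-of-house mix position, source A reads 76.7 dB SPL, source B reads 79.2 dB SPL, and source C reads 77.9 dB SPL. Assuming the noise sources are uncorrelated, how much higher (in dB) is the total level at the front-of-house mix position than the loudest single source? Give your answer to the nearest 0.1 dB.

3.6 dB

Incoherent sources sum as intensities:
L_total = 10·log₁₀(10^(76.7/10) + 10^(79.2/10) + 10^(77.9/10)) = 82.82 dB SPL.
Excess over the loudest (79.2 dB): 82.82 − 79.2 = 3.6 dB.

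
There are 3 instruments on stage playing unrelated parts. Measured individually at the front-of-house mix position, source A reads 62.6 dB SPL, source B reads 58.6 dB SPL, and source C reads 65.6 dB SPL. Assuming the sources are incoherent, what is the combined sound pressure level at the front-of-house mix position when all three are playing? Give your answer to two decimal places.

Add the sources as powers (linear), then convert back to dB:
L_total = 10·log₁₀(10^(62.6/10) + 10^(58.6/10) + 10^(65.6/10)) = 10·log₁₀(6175000) = 67.91 dB SPL.

67.91 dB SPL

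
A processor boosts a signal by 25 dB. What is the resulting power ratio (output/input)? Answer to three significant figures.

Power ratio = 10^(dB/10).
10^(25/10) = 10^(2.500) = 316.

316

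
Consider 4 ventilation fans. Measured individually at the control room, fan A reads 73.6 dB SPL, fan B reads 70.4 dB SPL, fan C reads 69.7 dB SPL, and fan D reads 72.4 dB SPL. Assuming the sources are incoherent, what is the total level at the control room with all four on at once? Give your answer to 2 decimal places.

Add the sources as powers (linear), then convert back to dB:
L_total = 10·log₁₀(10^(73.6/10) + 10^(70.4/10) + 10^(69.7/10) + 10^(72.4/10)) = 10·log₁₀(60580000) = 77.82 dB SPL.

77.82 dB SPL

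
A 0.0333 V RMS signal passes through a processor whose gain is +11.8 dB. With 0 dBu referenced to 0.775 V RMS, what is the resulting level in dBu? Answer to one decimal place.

-15.5 dBu

Input level: 20·log₁₀(0.0333/0.775) = -27.34 dBu.
Output: -27.34 + 11.8 = -15.5 dBu.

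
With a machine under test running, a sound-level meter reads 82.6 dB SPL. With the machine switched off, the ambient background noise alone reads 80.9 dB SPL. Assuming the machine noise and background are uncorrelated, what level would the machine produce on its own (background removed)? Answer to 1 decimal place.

Background correction is a power subtraction:
L_src = 10·log₁₀(10^(82.6/10) − 10^(80.9/10)) = 10·log₁₀(58940000) = 77.7 dB SPL.

77.7 dB SPL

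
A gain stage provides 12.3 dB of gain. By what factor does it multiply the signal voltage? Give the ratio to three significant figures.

Voltage ratio = 10^(dB/20).
10^(12.3/20) = 10^(0.6150) = 4.12.

4.12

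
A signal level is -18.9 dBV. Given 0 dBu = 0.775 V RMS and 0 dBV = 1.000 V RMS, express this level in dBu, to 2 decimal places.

The offset between the scales is 20·log₁₀(0.775/1.000) = −2.214 dB.
So dBu = -18.9 + 2.214 = -16.69 dBu.

-16.69 dBu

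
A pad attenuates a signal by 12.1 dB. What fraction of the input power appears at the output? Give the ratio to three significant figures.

Power ratio = 10^(dB/10).
10^(-12.1/10) = 10^(-1.210) = 0.0617.

0.0617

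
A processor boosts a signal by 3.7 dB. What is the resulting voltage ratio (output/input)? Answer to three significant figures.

Voltage ratio = 10^(dB/20).
10^(3.7/20) = 10^(0.1850) = 1.53.

1.53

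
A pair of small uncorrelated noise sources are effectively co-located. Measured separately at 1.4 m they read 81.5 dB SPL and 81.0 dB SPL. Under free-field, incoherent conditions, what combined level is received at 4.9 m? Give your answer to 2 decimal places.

73.39 dB SPL

Combined at 1.4 m: 10·log₁₀(10^(81.5/10)+10^(81.0/10)) = 84.267 dB SPL.
Then apply −20·log₁₀(4.9/1.4) = -10.881 dB → 73.39 dB SPL.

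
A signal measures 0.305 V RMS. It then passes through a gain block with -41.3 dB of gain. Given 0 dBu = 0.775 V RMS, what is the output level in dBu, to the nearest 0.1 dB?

-49.4 dBu

Input level: 20·log₁₀(0.305/0.775) = -8.10 dBu.
Output: -8.10 − 41.3 = -49.4 dBu.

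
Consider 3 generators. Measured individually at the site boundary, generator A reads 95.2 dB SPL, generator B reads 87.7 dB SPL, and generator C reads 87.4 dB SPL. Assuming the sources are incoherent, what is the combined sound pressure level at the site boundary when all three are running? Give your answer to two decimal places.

Incoherent sources sum as intensities:
L_total = 10·log₁₀(10^(95.2/10) + 10^(87.7/10) + 10^(87.4/10)) = 10·log₁₀(4450000000) = 96.48 dB SPL.

96.48 dB SPL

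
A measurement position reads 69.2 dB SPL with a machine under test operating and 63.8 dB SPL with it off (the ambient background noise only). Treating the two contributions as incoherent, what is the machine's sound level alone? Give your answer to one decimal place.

Remove the background by subtracting linear intensities:
L_src = 10·log₁₀(10^(69.2/10) − 10^(63.8/10)) = 10·log₁₀(5919000) = 67.7 dB SPL.

67.7 dB SPL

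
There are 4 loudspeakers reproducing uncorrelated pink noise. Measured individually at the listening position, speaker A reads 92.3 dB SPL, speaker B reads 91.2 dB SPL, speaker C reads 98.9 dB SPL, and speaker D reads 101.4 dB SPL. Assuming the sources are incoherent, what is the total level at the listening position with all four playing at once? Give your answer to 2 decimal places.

103.91 dB SPL

Add the sources as powers (linear), then convert back to dB:
L_total = 10·log₁₀(10^(92.3/10) + 10^(91.2/10) + 10^(98.9/10) + 10^(101.4/10)) = 10·log₁₀(24583000000) = 103.91 dB SPL.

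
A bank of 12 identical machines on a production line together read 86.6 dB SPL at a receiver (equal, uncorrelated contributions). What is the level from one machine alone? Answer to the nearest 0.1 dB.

75.8 dB SPL

12 equal incoherent sources add 10·log₁₀(12) = 10.79 dB over one source.
L_one = 86.6 − 10.79 = 75.8 dB SPL.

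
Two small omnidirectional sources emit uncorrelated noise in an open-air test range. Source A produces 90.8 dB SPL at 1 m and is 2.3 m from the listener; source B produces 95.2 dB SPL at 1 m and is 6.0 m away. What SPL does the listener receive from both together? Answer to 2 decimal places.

85.04 dB SPL

At the listener: L_A = 90.8 − 20·log₁₀(2.3) = 83.565 dB; L_B = 95.2 − 20·log₁₀(6.0) = 79.637 dB.
Combined: 10·log₁₀(10^(83.565/10)+10^(79.637/10)) = 85.04 dB SPL.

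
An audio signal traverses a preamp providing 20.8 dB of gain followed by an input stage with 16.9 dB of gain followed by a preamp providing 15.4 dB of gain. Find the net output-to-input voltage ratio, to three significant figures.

Net gain = 20.8 + 16.9 + 15.4 = 53.1 dB.
Voltage ratio = 10^(53.1/20) = 452.

452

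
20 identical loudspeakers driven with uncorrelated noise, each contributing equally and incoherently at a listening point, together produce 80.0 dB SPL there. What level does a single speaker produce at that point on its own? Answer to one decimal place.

20 equal incoherent sources add 10·log₁₀(20) = 13.01 dB over one source.
L_one = 80.0 − 13.01 = 67.0 dB SPL.

67.0 dB SPL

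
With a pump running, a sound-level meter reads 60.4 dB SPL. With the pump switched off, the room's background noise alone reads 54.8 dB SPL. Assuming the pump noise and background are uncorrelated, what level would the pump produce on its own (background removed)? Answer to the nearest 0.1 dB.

Background correction is a power subtraction:
L_src = 10·log₁₀(10^(60.4/10) − 10^(54.8/10)) = 10·log₁₀(794500) = 59.0 dB SPL.

59.0 dB SPL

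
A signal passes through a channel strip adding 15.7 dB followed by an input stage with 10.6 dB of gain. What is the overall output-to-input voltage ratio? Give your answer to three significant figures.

20.7

Net gain = 15.7 + 10.6 = 26.3 dB.
Voltage ratio = 10^(26.3/20) = 20.7.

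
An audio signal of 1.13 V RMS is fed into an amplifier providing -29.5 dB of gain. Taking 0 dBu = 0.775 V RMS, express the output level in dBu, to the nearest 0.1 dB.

-26.2 dBu

Input level: 20·log₁₀(1.13/0.775) = 3.28 dBu.
Output: 3.28 − 29.5 = -26.2 dBu.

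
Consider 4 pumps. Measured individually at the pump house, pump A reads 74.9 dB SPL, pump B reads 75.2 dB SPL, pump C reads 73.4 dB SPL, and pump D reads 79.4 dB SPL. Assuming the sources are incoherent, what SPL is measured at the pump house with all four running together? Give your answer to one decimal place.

Add the sources as powers (linear), then convert back to dB:
L_total = 10·log₁₀(10^(74.9/10) + 10^(75.2/10) + 10^(73.4/10) + 10^(79.4/10)) = 10·log₁₀(173000000) = 82.4 dB SPL.

82.4 dB SPL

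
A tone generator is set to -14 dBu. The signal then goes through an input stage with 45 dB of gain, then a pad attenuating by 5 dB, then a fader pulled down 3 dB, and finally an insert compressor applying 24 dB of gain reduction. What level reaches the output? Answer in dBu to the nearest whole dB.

-1 dBu

Cascaded gains and losses add directly in dB.
-14 + 45 − 5 − 3 − 24 = -1 dBu.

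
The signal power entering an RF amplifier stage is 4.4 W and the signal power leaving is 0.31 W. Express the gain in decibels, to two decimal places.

-11.52 dB

Power is a power quantity, so gain = 10·log₁₀(P_out/P_in).
10·log₁₀(0.31/4.4) = 10·log₁₀(0.07045) = -11.52 dB.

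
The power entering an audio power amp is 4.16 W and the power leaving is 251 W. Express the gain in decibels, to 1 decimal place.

17.8 dB

Power ratio → dB uses the 10·log₁₀ form:
10·log₁₀(251/4.16) = 10·log₁₀(60.34) = 17.8 dB.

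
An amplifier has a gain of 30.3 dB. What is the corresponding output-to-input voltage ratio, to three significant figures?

Voltage ratio = 10^(dB/20).
10^(30.3/20) = 10^(1.515) = 32.7.

32.7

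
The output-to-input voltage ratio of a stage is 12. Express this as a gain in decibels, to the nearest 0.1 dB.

21.6 dB

Voltage ratio → dB uses the 20·log₁₀ form:
20·log₁₀(12) = 21.6 dB.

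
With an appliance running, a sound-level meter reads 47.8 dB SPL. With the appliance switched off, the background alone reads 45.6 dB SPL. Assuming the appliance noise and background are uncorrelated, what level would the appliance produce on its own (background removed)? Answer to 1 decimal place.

43.8 dB SPL

Subtract intensities: L_src = 10·log₁₀(10^(L_total/10) − 10^(L_bg/10)).
L_src = 10·log₁₀(10^(47.8/10) − 10^(45.6/10)) = 10·log₁₀(23950) = 43.8 dB SPL.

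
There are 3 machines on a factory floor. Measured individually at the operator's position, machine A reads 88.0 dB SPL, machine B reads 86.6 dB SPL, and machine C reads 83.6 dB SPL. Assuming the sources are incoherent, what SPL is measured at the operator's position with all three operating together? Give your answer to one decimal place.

91.2 dB SPL

Add the sources as powers (linear), then convert back to dB:
L_total = 10·log₁₀(10^(88.0/10) + 10^(86.6/10) + 10^(83.6/10)) = 10·log₁₀(1317000000) = 91.2 dB SPL.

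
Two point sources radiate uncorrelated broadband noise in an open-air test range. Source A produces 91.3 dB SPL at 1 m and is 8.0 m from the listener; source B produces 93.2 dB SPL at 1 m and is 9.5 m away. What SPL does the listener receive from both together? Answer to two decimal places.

At the listener: L_A = 91.3 − 20·log₁₀(8.0) = 73.238 dB; L_B = 93.2 − 20·log₁₀(9.5) = 73.646 dB.
Combined: 10·log₁₀(10^(73.238/10)+10^(73.646/10)) = 76.46 dB SPL.

76.46 dB SPL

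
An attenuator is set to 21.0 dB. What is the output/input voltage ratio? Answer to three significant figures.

Voltage ratio = 10^(dB/20).
10^(-21.0/20) = 10^(-1.050) = 0.0891.

0.0891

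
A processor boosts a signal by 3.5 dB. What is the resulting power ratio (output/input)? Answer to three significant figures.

Power ratio = 10^(dB/10).
10^(3.5/10) = 10^(0.3500) = 2.24.

2.24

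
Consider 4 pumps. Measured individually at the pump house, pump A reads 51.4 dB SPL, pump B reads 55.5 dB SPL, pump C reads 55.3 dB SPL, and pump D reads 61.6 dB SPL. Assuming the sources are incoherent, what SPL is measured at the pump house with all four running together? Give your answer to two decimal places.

63.57 dB SPL

Add the sources as powers (linear), then convert back to dB:
L_total = 10·log₁₀(10^(51.4/10) + 10^(55.5/10) + 10^(55.3/10) + 10^(61.6/10)) = 10·log₁₀(2277000) = 63.57 dB SPL.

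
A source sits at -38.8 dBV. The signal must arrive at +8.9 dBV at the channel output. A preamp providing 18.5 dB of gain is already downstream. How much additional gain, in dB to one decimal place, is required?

29.2 dB

The required make-up gain is the shortfall in the dB sum.
G = +8.9 − (-38.8) − 18.5 = 29.2 dB.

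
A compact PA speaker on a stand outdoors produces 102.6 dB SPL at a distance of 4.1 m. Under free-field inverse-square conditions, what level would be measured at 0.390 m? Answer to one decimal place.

123.0 dB SPL

Free-field point source: level drops by 20·log₁₀ of the distance ratio.
ΔL = −20·log₁₀(0.390/4.1) = 20.43 dB, so L₂ = 102.6 + (20.43) = 123.0 dB SPL.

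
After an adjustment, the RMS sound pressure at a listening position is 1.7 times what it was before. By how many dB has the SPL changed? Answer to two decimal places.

Sound pressure is an amplitude quantity: ΔL = 20·log₁₀(p₂/p₁).
20·log₁₀(1.7) = 4.61 dB.

4.61 dB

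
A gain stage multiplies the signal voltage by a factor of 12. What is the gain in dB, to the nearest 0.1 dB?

21.6 dB

Voltage is an amplitude quantity, so gain = 20·log₁₀(V_out/V_in).
20·log₁₀(12) = 21.6 dB.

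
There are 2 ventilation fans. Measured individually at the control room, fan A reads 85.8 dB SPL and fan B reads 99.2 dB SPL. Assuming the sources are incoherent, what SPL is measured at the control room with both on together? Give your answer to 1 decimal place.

Uncorrelated sources add in intensity (power), not in dB.
L_total = 10·log₁₀(10^(85.8/10) + 10^(99.2/10)) = 10·log₁₀(8698000000) = 99.4 dB SPL.

99.4 dB SPL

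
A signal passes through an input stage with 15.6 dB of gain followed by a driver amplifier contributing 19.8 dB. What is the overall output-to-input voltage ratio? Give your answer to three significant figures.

58.9

Net gain = 15.6 + 19.8 = 35.4 dB.
Voltage ratio = 10^(35.4/20) = 58.9.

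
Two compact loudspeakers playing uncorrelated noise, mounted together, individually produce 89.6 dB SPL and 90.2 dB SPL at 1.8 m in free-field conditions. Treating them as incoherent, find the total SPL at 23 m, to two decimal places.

Combined at 1.8 m: 10·log₁₀(10^(89.6/10)+10^(90.2/10)) = 92.921 dB SPL.
Then apply −20·log₁₀(23/1.8) = -22.129 dB → 70.79 dB SPL.

70.79 dB SPL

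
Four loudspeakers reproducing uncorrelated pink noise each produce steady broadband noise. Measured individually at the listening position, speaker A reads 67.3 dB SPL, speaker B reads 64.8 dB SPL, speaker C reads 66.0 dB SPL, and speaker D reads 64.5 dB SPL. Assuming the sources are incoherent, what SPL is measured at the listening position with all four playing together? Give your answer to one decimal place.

71.8 dB SPL

Incoherent sources sum as intensities:
L_total = 10·log₁₀(10^(67.3/10) + 10^(64.8/10) + 10^(66.0/10) + 10^(64.5/10)) = 10·log₁₀(15190000) = 71.8 dB SPL.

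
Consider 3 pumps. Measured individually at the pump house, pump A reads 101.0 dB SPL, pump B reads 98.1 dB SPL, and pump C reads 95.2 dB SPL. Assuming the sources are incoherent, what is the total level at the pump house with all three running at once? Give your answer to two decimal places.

103.49 dB SPL

Incoherent sources sum as intensities:
L_total = 10·log₁₀(10^(101.0/10) + 10^(98.1/10) + 10^(95.2/10)) = 10·log₁₀(22357000000) = 103.49 dB SPL.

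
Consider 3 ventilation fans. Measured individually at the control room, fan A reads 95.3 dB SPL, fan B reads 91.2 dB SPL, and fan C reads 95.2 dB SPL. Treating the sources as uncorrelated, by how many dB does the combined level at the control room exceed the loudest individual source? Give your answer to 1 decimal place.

3.7 dB

Add the sources as powers (linear), then convert back to dB:
L_total = 10·log₁₀(10^(95.3/10) + 10^(91.2/10) + 10^(95.2/10)) = 99.04 dB SPL.
Excess over the loudest (95.3 dB): 99.04 − 95.3 = 3.7 dB.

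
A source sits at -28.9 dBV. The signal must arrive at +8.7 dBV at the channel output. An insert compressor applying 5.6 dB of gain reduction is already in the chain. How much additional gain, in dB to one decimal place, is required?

The required make-up gain is the shortfall in the dB sum.
G = +8.7 − (-28.9) + 5.6 = 43.2 dB.

43.2 dB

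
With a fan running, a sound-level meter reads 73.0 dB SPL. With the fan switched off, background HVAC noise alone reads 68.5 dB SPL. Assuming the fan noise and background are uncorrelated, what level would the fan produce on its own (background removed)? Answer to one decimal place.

Background correction is a power subtraction:
L_src = 10·log₁₀(10^(73.0/10) − 10^(68.5/10)) = 10·log₁₀(12870000) = 71.1 dB SPL.

71.1 dB SPL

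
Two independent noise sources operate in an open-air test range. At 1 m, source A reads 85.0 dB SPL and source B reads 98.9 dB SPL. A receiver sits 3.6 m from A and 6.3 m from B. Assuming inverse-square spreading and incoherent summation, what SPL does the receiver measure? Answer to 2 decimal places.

At the listener: L_A = 85.0 − 20·log₁₀(3.6) = 73.874 dB; L_B = 98.9 − 20·log₁₀(6.3) = 82.913 dB.
Combined: 10·log₁₀(10^(73.874/10)+10^(82.913/10)) = 83.42 dB SPL.

83.42 dB SPL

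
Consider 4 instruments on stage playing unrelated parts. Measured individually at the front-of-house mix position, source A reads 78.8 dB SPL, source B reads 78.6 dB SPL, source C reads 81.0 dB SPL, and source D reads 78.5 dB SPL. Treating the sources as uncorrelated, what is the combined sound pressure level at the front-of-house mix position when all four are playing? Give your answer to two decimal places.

85.38 dB SPL

Add the sources as powers (linear), then convert back to dB:
L_total = 10·log₁₀(10^(78.8/10) + 10^(78.6/10) + 10^(81.0/10) + 10^(78.5/10)) = 10·log₁₀(345000000) = 85.38 dB SPL.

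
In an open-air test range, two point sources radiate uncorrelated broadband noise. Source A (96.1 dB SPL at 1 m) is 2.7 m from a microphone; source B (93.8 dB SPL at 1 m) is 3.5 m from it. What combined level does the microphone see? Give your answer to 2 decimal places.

At the listener: L_A = 96.1 − 20·log₁₀(2.7) = 87.473 dB; L_B = 93.8 − 20·log₁₀(3.5) = 82.919 dB.
Combined: 10·log₁₀(10^(87.473/10)+10^(82.919/10)) = 88.78 dB SPL.

88.78 dB SPL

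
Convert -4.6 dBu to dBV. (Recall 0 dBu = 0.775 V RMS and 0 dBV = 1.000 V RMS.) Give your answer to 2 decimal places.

The offset between the scales is 20·log₁₀(0.775/1.000) = −2.214 dB.
So dBV = -4.6 − 2.214 = -6.81 dBV.

-6.81 dBV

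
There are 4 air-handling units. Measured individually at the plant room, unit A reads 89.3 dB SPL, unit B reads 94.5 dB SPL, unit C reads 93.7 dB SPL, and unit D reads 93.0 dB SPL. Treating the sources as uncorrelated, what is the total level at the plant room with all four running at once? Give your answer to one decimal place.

Add the sources as powers (linear), then convert back to dB:
L_total = 10·log₁₀(10^(89.3/10) + 10^(94.5/10) + 10^(93.7/10) + 10^(93.0/10)) = 10·log₁₀(8009000000) = 99.0 dB SPL.

99.0 dB SPL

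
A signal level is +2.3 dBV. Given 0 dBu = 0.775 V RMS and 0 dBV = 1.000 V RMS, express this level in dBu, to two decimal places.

+4.51 dBu

The offset between the scales is 20·log₁₀(0.775/1.000) = −2.214 dB.
So dBu = +2.3 + 2.214 = +4.51 dBu.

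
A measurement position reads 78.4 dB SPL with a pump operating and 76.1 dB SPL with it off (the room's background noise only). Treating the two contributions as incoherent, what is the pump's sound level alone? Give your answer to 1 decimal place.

Background correction is a power subtraction:
L_src = 10·log₁₀(10^(78.4/10) − 10^(76.1/10)) = 10·log₁₀(28450000) = 74.5 dB SPL.

74.5 dB SPL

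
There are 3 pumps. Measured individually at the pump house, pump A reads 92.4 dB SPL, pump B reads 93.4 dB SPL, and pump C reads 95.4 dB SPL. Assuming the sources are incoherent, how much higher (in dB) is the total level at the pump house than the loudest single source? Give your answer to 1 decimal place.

Add the sources as powers (linear), then convert back to dB:
L_total = 10·log₁₀(10^(92.4/10) + 10^(93.4/10) + 10^(95.4/10)) = 98.69 dB SPL.
Excess over the loudest (95.4 dB): 98.69 − 95.4 = 3.3 dB.

3.3 dB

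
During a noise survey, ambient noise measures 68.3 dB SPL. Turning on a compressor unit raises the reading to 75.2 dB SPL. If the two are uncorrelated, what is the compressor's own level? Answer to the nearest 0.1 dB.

Background correction is a power subtraction:
L_src = 10·log₁₀(10^(75.2/10) − 10^(68.3/10)) = 10·log₁₀(26350000) = 74.2 dB SPL.

74.2 dB SPL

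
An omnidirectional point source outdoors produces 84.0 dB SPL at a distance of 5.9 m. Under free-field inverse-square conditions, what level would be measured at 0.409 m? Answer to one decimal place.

107.2 dB SPL

Free-field point source: level drops by 20·log₁₀ of the distance ratio.
ΔL = −20·log₁₀(0.409/5.9) = 23.18 dB, so L₂ = 84.0 + (23.18) = 107.2 dB SPL.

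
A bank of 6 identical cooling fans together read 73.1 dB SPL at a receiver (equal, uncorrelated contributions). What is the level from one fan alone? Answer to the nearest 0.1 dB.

6 equal incoherent sources add 10·log₁₀(6) = 7.78 dB over one source.
L_one = 73.1 − 7.78 = 65.3 dB SPL.

65.3 dB SPL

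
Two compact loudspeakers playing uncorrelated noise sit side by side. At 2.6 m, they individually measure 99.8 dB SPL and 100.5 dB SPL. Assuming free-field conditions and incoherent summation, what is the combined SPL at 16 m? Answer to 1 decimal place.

87.4 dB SPL

Combined at 2.6 m: 10·log₁₀(10^(99.8/10)+10^(100.5/10)) = 103.17 dB SPL.
Then apply −20·log₁₀(16/2.6) = -15.78 dB → 87.4 dB SPL.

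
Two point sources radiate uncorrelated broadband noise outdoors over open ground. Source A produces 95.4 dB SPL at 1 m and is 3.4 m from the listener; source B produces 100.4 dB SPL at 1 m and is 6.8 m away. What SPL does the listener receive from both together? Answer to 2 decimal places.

87.30 dB SPL

At the listener: L_A = 95.4 − 20·log₁₀(3.4) = 84.770 dB; L_B = 100.4 − 20·log₁₀(6.8) = 83.750 dB.
Combined: 10·log₁₀(10^(84.770/10)+10^(83.750/10)) = 87.30 dB SPL.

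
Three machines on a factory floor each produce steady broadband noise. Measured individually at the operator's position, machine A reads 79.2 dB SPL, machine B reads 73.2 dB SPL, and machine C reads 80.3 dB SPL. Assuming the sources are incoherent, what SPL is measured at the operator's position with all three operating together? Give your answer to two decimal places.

Uncorrelated sources add in intensity (power), not in dB.
L_total = 10·log₁₀(10^(79.2/10) + 10^(73.2/10) + 10^(80.3/10)) = 10·log₁₀(211200000) = 83.25 dB SPL.

83.25 dB SPL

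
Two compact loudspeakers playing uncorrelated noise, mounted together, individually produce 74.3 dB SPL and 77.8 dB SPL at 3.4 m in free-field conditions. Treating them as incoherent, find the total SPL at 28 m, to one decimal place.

61.1 dB SPL

Combined at 3.4 m: 10·log₁₀(10^(74.3/10)+10^(77.8/10)) = 79.40 dB SPL.
Then apply −20·log₁₀(28/3.4) = -18.31 dB → 61.1 dB SPL.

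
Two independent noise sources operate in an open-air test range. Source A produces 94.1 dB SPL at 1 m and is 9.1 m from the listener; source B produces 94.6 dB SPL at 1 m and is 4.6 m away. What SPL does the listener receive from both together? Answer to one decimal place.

82.2 dB SPL

At the listener: L_A = 94.1 − 20·log₁₀(9.1) = 74.92 dB; L_B = 94.6 − 20·log₁₀(4.6) = 81.34 dB.
Combined: 10·log₁₀(10^(74.92/10)+10^(81.34/10)) = 82.2 dB SPL.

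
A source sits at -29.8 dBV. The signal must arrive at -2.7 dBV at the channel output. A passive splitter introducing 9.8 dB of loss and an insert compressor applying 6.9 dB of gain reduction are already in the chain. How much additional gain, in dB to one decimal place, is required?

43.8 dB

The required make-up gain is the shortfall in the dB sum.
G = -2.7 − (-29.8) + 9.8 + 6.9 = 43.8 dB.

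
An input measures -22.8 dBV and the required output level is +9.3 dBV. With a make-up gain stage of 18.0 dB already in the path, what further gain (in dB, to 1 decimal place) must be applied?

The required make-up gain is the shortfall in the dB sum.
G = +9.3 − (-22.8) − 18.0 = 14.1 dB.

14.1 dB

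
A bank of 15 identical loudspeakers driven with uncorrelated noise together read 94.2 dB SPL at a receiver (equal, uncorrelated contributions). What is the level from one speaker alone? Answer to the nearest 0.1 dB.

82.4 dB SPL

15 equal incoherent sources add 10·log₁₀(15) = 11.76 dB over one source.
L_one = 94.2 − 11.76 = 82.4 dB SPL.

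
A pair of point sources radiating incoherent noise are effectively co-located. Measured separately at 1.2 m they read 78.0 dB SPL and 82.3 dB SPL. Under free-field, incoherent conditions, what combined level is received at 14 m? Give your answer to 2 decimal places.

62.33 dB SPL

Combined at 1.2 m: 10·log₁₀(10^(78.0/10)+10^(82.3/10)) = 83.672 dB SPL.
Then apply −20·log₁₀(14/1.2) = -21.339 dB → 62.33 dB SPL.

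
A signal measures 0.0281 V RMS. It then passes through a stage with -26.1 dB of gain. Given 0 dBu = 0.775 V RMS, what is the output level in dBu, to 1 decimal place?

Input level: 20·log₁₀(0.0281/0.775) = -28.81 dBu.
Output: -28.81 − 26.1 = -54.9 dBu.

-54.9 dBu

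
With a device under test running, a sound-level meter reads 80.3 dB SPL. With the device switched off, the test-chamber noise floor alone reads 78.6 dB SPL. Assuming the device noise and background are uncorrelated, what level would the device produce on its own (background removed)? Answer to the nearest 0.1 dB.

75.4 dB SPL

Remove the background by subtracting linear intensities:
L_src = 10·log₁₀(10^(80.3/10) − 10^(78.6/10)) = 10·log₁₀(34710000) = 75.4 dB SPL.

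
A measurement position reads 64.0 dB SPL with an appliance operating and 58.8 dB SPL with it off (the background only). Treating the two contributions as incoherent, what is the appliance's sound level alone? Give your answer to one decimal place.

62.4 dB SPL

Remove the background by subtracting linear intensities:
L_src = 10·log₁₀(10^(64.0/10) − 10^(58.8/10)) = 10·log₁₀(1753000) = 62.4 dB SPL.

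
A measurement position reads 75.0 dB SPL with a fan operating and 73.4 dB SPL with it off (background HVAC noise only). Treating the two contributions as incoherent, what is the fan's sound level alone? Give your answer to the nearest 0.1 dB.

Subtract intensities: L_src = 10·log₁₀(10^(L_total/10) − 10^(L_bg/10)).
L_src = 10·log₁₀(10^(75.0/10) − 10^(73.4/10)) = 10·log₁₀(9745000) = 69.9 dB SPL.

69.9 dB SPL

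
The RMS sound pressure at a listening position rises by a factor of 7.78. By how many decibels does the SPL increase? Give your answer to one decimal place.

SPL change from a pressure ratio uses the 20·log₁₀ form:
20·log₁₀(7.78) = 17.8 dB.

17.8 dB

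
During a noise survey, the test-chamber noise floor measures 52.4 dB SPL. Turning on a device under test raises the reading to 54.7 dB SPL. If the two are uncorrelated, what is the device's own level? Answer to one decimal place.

50.8 dB SPL

Subtract intensities: L_src = 10·log₁₀(10^(L_total/10) − 10^(L_bg/10)).
L_src = 10·log₁₀(10^(54.7/10) − 10^(52.4/10)) = 10·log₁₀(121300) = 50.8 dB SPL.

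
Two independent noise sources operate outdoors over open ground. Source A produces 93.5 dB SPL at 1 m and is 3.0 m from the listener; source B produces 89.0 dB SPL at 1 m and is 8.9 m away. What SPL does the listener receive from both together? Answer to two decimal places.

At the listener: L_A = 93.5 − 20·log₁₀(3.0) = 83.958 dB; L_B = 89.0 − 20·log₁₀(8.9) = 70.012 dB.
Combined: 10·log₁₀(10^(83.958/10)+10^(70.012/10)) = 84.13 dB SPL.

84.13 dB SPL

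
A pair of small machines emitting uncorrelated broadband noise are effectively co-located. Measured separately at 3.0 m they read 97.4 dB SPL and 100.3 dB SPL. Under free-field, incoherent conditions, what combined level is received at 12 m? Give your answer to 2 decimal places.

90.06 dB SPL

Combined at 3.0 m: 10·log₁₀(10^(97.4/10)+10^(100.3/10)) = 102.098 dB SPL.
Then apply −20·log₁₀(12/3.0) = -12.041 dB → 90.06 dB SPL.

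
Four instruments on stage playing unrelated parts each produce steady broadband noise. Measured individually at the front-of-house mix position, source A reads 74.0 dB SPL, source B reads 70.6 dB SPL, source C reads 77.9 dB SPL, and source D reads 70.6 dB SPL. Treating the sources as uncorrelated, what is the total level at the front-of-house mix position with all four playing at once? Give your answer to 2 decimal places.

Incoherent sources sum as intensities:
L_total = 10·log₁₀(10^(74.0/10) + 10^(70.6/10) + 10^(77.9/10) + 10^(70.6/10)) = 10·log₁₀(109700000) = 80.40 dB SPL.

80.40 dB SPL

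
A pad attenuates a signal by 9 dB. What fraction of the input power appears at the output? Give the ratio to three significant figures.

0.126

Power ratio = 10^(dB/10).
10^(-9/10) = 10^(-0.9000) = 0.126.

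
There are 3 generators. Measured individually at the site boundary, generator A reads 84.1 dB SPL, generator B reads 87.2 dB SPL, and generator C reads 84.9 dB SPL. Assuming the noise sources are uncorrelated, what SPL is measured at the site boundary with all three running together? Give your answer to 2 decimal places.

Uncorrelated sources add in intensity (power), not in dB.
L_total = 10·log₁₀(10^(84.1/10) + 10^(87.2/10) + 10^(84.9/10)) = 10·log₁₀(1091000000) = 90.38 dB SPL.

90.38 dB SPL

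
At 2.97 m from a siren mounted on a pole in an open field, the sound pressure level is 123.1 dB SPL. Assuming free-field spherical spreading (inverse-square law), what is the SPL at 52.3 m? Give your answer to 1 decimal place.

For a point source in a free field, ΔL = −20·log₁₀(d₂/d₁).
ΔL = −20·log₁₀(52.3/2.97) = -24.91 dB, so L₂ = 123.1 + (-24.91) = 98.2 dB SPL.

98.2 dB SPL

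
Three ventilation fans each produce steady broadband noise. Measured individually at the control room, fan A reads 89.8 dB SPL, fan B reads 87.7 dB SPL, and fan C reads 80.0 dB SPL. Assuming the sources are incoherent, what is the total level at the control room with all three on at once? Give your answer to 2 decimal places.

92.16 dB SPL

Incoherent sources sum as intensities:
L_total = 10·log₁₀(10^(89.8/10) + 10^(87.7/10) + 10^(80.0/10)) = 10·log₁₀(1644000000) = 92.16 dB SPL.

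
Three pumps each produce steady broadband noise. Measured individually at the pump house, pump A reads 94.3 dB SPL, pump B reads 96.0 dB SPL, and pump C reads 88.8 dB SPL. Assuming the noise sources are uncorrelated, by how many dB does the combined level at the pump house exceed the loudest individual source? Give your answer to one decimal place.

Incoherent sources sum as intensities:
L_total = 10·log₁₀(10^(94.3/10) + 10^(96.0/10) + 10^(88.8/10)) = 98.71 dB SPL.
Excess over the loudest (96.0 dB): 98.71 − 96.0 = 2.7 dB.

2.7 dB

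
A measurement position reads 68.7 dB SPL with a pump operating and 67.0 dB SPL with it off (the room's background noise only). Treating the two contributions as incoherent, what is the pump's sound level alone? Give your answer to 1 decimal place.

Background correction is a power subtraction:
L_src = 10·log₁₀(10^(68.7/10) − 10^(67.0/10)) = 10·log₁₀(2401000) = 63.8 dB SPL.

63.8 dB SPL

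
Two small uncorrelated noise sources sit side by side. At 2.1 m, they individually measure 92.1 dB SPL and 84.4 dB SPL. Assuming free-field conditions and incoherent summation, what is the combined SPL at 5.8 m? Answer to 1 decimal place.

Combined at 2.1 m: 10·log₁₀(10^(92.1/10)+10^(84.4/10)) = 92.78 dB SPL.
Then apply −20·log₁₀(5.8/2.1) = -8.82 dB → 84.0 dB SPL.

84.0 dB SPL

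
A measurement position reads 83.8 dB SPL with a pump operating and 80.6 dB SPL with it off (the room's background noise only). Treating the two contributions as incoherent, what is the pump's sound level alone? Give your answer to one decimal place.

Subtract intensities: L_src = 10·log₁₀(10^(L_total/10) − 10^(L_bg/10)).
L_src = 10·log₁₀(10^(83.8/10) − 10^(80.6/10)) = 10·log₁₀(125100000) = 81.0 dB SPL.

81.0 dB SPL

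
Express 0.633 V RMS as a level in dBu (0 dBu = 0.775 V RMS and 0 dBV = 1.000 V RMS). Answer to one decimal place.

-1.8 dBu

dBu = 20·log₁₀(V / 0.775 V).
20·log₁₀(0.633/0.775) = -1.8 dBu.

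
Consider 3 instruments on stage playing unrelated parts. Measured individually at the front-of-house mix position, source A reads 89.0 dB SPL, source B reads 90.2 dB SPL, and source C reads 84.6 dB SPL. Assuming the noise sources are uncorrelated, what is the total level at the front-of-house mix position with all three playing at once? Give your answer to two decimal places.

93.28 dB SPL

Uncorrelated sources add in intensity (power), not in dB.
L_total = 10·log₁₀(10^(89.0/10) + 10^(90.2/10) + 10^(84.6/10)) = 10·log₁₀(2130000000) = 93.28 dB SPL.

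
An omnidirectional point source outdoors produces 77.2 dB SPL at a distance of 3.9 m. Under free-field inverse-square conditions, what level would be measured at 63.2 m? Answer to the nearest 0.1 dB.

Free-field point source: level drops by 20·log₁₀ of the distance ratio.
ΔL = −20·log₁₀(63.2/3.9) = -24.19 dB, so L₂ = 77.2 + (-24.19) = 53.0 dB SPL.

53.0 dB SPL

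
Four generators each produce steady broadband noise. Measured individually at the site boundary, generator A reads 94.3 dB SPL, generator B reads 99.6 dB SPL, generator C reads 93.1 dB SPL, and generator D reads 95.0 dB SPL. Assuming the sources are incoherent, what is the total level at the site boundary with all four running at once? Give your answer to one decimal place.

Incoherent sources sum as intensities:
L_total = 10·log₁₀(10^(94.3/10) + 10^(99.6/10) + 10^(93.1/10) + 10^(95.0/10)) = 10·log₁₀(17016000000) = 102.3 dB SPL.

102.3 dB SPL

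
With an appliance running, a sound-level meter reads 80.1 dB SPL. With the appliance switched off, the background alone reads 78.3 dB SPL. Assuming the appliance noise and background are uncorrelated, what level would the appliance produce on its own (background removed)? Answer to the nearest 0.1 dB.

Remove the background by subtracting linear intensities:
L_src = 10·log₁₀(10^(80.1/10) − 10^(78.3/10)) = 10·log₁₀(34720000) = 75.4 dB SPL.

75.4 dB SPL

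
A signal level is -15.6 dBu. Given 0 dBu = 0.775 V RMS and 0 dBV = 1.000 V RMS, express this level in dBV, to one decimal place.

-17.8 dBV

The offset between the scales is 20·log₁₀(0.775/1.000) = −2.214 dB.
So dBV = -15.6 − 2.214 = -17.8 dBV.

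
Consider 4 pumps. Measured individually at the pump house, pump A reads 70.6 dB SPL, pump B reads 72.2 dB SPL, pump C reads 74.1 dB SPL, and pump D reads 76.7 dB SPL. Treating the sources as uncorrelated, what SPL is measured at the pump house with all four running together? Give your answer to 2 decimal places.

80.02 dB SPL

Incoherent sources sum as intensities:
L_total = 10·log₁₀(10^(70.6/10) + 10^(72.2/10) + 10^(74.1/10) + 10^(76.7/10)) = 10·log₁₀(100600000) = 80.02 dB SPL.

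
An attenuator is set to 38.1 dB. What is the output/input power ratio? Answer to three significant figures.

Power ratio = 10^(dB/10).
10^(-38.1/10) = 10^(-3.810) = 0.000155.

0.000155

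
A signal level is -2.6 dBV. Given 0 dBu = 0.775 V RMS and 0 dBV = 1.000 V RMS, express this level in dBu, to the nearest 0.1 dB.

-0.4 dBu

The offset between the scales is 20·log₁₀(0.775/1.000) = −2.214 dB.
So dBu = -2.6 + 2.214 = -0.4 dBu.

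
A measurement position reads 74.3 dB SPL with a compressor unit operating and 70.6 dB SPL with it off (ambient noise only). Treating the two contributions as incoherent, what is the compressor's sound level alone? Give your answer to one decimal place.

71.9 dB SPL

Background correction is a power subtraction:
L_src = 10·log₁₀(10^(74.3/10) − 10^(70.6/10)) = 10·log₁₀(15430000) = 71.9 dB SPL.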